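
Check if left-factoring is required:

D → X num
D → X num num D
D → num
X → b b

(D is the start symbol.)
Yes, D has productions with common prefix 'X num'

Left-factoring is needed when two productions for the same non-terminal
share a common prefix on the right-hand side.

Productions for D:
  D → X num
  D → X num num D
  D → num

Found common prefix 'X num' in productions for D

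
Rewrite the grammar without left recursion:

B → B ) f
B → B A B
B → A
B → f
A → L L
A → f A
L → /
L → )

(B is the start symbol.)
B is directly left-recursive. The standard transformation for
  A → A α₁ | ... | A α_m | β₁ | ... | β_n
is
  A  → β₁ A' | ... | β_n A'
  A' → α₁ A' | ... | α_m A' | ε

B → A becomes B → A B'
B → f becomes B → f B'
B → B ) f becomes B' → ) f B'
B → B A B becomes B' → A B B'
Add B' → ε

Productions for other non-terminals are unchanged:
  A → L L
  A → f A
  L → /
  L → )

Resulting grammar:
B → A B'
B → f B'
B' → ) f B'
B' → A B B'
B' → ε
A → L L
A → f A
L → /
L → )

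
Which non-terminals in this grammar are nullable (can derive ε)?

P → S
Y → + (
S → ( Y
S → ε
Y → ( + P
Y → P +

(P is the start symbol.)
{ 'P', 'S' }

ε-productions: S → ε
So S is immediately nullable.
P → S: every symbol on the right is nullable, so P is nullable too.
No further non-terminal can be added: every production for the remaining non-terminals contains a terminal or a non-nullable non-terminal.
Nullable = { 'P', 'S' }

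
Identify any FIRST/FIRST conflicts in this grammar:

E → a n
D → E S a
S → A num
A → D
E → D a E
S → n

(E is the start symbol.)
FIRST sets of the non-terminals at (or reachable through a nullable prefix from) the front of some alternative:
  FIRST(D) = { 'a' }
  FIRST(A) = { 'a' }

Productions for E:
  E → a n: FIRST = { 'a' }
  E → D a E: FIRST = { 'a' }
Productions for S:
  S → A num: FIRST = { 'a' }
  S → n: FIRST = { 'n' }
D, A have only one production, so no FIRST/FIRST conflict is possible there.

Conflict for E: E → a n and E → D a E
  Overlap: { 'a' }

Answer: Yes. E → a n / E → D a E on { 'a' }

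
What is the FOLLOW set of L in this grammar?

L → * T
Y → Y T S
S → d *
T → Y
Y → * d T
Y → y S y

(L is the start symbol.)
To compute FOLLOW(L), find every occurrence of L on a right-hand side N → α L β: add FIRST(β) \ {ε}, and if β is empty or nullable also add FOLLOW(N). Iterate to a fixed point.

L is the start symbol, so $ ∈ FOLLOW(L).
L does not occur on any right-hand side.

Taking the union: FOLLOW(L) = { $ }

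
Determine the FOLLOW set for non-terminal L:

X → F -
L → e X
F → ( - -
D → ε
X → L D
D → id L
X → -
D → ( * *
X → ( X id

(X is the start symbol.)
{ $, '(', 'id' }

In X → L D: L is followed by D, add FIRST(D) \ {ε} = { '(', 'id' }
  D is nullable, so also add FOLLOW(X)
In D → id L: L is at the end, add FOLLOW(D)

The FOLLOW sets referred to above (computed the same way, to a fixed point):
  FOLLOW(X) = { $, '(', 'id' }
  FOLLOW(D) = { $, '(', 'id' }

Taking the union: FOLLOW(L) = { $, '(', 'id' }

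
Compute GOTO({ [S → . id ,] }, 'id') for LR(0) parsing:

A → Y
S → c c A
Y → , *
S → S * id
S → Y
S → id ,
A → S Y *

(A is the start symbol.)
GOTO(I, 'id') = CLOSURE({ [A → αX.β] : [A → α.Xβ] ∈ I, X = 'id' })

Items with dot before 'id', with the dot advanced:
  [S → . id ,] → [S → id . ,]
Closure adds nothing (no advanced item has the dot before a non-terminal).

GOTO = { [S → id . ,] }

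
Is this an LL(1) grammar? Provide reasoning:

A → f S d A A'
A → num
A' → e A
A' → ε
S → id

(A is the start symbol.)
No. Predict set conflict for A': { 'e' }

A grammar is LL(1) if for each non-terminal N with multiple productions, the predict sets of those productions are pairwise disjoint, where PREDICT(N → α) = (FIRST(α) \ {ε}) ∪ (FOLLOW(N) if α ⇒* ε).

Relevant sets:
  FOLLOW(A') = { $, 'e' }

For A:
  PREDICT(A → f S d A A') = { 'f' }
  PREDICT(A → num) = { 'num' }
For A':
  PREDICT(A' → e A) = { 'e' }
  PREDICT(A' → ε) = { $, 'e' }
S has a single production, so nothing to check there.

Conflict found: Predict set conflict for A': { 'e' }
The grammar is NOT LL(1).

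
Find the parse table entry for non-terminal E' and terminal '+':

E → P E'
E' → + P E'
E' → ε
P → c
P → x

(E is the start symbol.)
To find M[E', '+'], we find productions for E' where '+' is in the predict set (PREDICT(N → α) = (FIRST(α) \ {ε}) ∪ (FOLLOW(N) if α ⇒* ε)).

Relevant sets:
  FOLLOW(E') = { $ }

E' → + P E': PREDICT = { '+' }
  '+' is in predict set, so this production goes in M[E', '+']
E' → ε: PREDICT = { $ }

M[E', '+'] = E' → + P E'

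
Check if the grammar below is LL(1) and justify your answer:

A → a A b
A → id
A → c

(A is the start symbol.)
A grammar is LL(1) if for each non-terminal N with multiple productions, the predict sets of those productions are pairwise disjoint, where PREDICT(N → α) = (FIRST(α) \ {ε}) ∪ (FOLLOW(N) if α ⇒* ε).

For A:
  PREDICT(A → a A b) = { 'a' }
  PREDICT(A → id) = { 'id' }
  PREDICT(A → c) = { 'c' }

All predict sets are disjoint. The grammar IS LL(1).

Answer: Yes, the grammar is LL(1).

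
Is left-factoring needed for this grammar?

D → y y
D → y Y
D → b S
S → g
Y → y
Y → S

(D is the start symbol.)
Left-factoring is needed when two productions for the same non-terminal
share a common prefix on the right-hand side.

Productions for D:
  D → y y
  D → y Y
  D → b S
Productions for Y:
  Y → y
  Y → S

Found common prefix 'y' in productions for D

Answer: Yes, D has productions with common prefix 'y'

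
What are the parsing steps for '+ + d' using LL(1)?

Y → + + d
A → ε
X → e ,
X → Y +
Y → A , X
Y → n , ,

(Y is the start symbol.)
Stack is shown with the top on the left.

Stack    Input    Action
------------------------
Y $      + + d $  output Y → + + d
+ + d $  + + d $  match '+'
+ d $    + d $    match '+'
d $      d $      match 'd'
$        $        accept

The string is accepted.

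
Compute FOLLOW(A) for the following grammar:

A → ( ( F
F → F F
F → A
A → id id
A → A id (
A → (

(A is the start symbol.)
To compute FOLLOW(A), find every occurrence of A on a right-hand side N → α A β: add FIRST(β) \ {ε}, and if β is empty or nullable also add FOLLOW(N). Iterate to a fixed point.

A is the start symbol, so $ ∈ FOLLOW(A).
In F → A: A is at the end, add FOLLOW(F)
In A → A id (: A is followed by id '(', add FIRST(id '(') \ {ε} = { 'id' }

The FOLLOW sets referred to above (computed the same way, to a fixed point):
  FOLLOW(F) = { $, '(', 'id' }

Taking the union: FOLLOW(A) = { $, '(', 'id' }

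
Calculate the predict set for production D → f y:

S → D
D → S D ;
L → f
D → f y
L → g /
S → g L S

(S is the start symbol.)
PREDICT(D → f y) = (FIRST(RHS) \ {ε}) ∪ (FOLLOW(D) if ε ∈ FIRST(RHS), i.e. RHS ⇒* ε)
FIRST(f y) = { 'f' }
ε ∉ FIRST(f y), so FOLLOW(D) is not added.
PREDICT(D → f y) = { 'f' }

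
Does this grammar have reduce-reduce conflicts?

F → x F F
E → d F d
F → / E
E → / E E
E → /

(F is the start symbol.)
Augment with F' → F and build the canonical LR(0) collection (I0 = CLOSURE({[F' → . F]}), then GOTO on every symbol after a dot until no new states appear). It has 13 states:
  I0: { [F → . / E], [F → . x F F], [F' → . F] }  — shift
  I1: { [E → . / E E], [E → . /], [E → . d F d], [F → / . E] }  — shift
  I2: { [F' → F .] }  — accept
  I3: { [F → . / E], [F → . x F F], [F → x . F F] }  — shift
  I4: { [F → . / E], [F → . x F F], [F → x F . F] }  — shift
  I5: { [F → x F F .] }  — reduce
  I6: { [E → . / E E], [E → . /], [E → . d F d], [E → / . E E], [E → / .] }  — shift, reduce
  I7: { [F → / E .] }  — reduce
  I8: { [E → d . F d], [F → . / E], [F → . x F F] }  — shift
  I9: { [E → d F . d] }  — shift
  I10: { [E → d F d .] }  — reduce
  I11: { [E → . / E E], [E → . /], [E → . d F d], [E → / E . E] }  — shift
  I12: { [E → / E E .] }  — reduce

No state contains more than one complete item.

Answer: No reduce-reduce conflicts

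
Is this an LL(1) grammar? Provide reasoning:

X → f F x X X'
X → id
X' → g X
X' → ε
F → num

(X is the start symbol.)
No. Predict set conflict for X': { 'g' }

A grammar is LL(1) if for each non-terminal N with multiple productions, the predict sets of those productions are pairwise disjoint, where PREDICT(N → α) = (FIRST(α) \ {ε}) ∪ (FOLLOW(N) if α ⇒* ε).

Relevant sets:
  FOLLOW(X') = { $, 'g' }

For X:
  PREDICT(X → f F x X X') = { 'f' }
  PREDICT(X → id) = { 'id' }
For X':
  PREDICT(X' → g X) = { 'g' }
  PREDICT(X' → ε) = { $, 'g' }
F has a single production, so nothing to check there.

Conflict found: Predict set conflict for X': { 'g' }
The grammar is NOT LL(1).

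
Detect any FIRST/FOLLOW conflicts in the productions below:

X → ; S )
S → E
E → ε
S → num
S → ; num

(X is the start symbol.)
Nullable non-terminals: E, S.
FIRST sets used below: FIRST(E) = { ε }
E has a nullable alternative but only one production, so nothing to check.

S: nullable alternative(s) S → E; FOLLOW(S) = { ')' }
  S → E: FIRST \ {ε} = { } — this is the only nullable alternative, skip
  S → num: FIRST \ {ε} = { 'num' } — disjoint from FOLLOW(S)
  S → ; num: FIRST \ {ε} = { ';' } — disjoint from FOLLOW(S)

X has no nullable alternative, so no FIRST/FOLLOW check is needed there.

No FIRST/FOLLOW conflicts found.

Answer: No FIRST/FOLLOW conflicts.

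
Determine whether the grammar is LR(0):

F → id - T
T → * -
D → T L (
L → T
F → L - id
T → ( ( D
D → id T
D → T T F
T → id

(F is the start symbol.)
A grammar is LR(0) if no state in the canonical LR(0) collection has:
  - both a shift item (dot before a terminal) and a complete item (shift-reduce conflict), or
  - two or more complete items (reduce-reduce conflict; the accept item [F' → F .] counts as a complete item here).

Augment with F' → F and build the canonical LR(0) collection (I0 = CLOSURE({[F' → . F]}), then GOTO on every symbol after a dot until no new states appear). It has 22 states:
  I0: { [F → . L - id], [F → . id - T], [F' → . F], [L → . T], [T → . ( ( D], [T → . * -], [T → . id] }  — shift
  I1: { [T → ( . ( D] }  — shift
  I2: { [T → * . -] }  — shift
  I3: { [F' → F .] }  — accept
  I4: { [F → L . - id] }  — shift
  I5: { [L → T .] }  — reduce
  I6: { [F → id . - T], [T → id .] }  — shift, reduce
  I7: { [F → id - . T], [T → . ( ( D], [T → . * -], [T → . id] }  — shift
  I8: { [F → id - T .] }  — reduce
  I9: { [T → id .] }  — reduce
  I10: { [F → L - . id] }  — shift
  I11: { [F → L - id .] }  — reduce
  I12: { [T → * - .] }  — reduce
  I13: { [D → . T L (], [D → . T T F], [D → . id T], [T → ( ( . D], [T → . ( ( D], [T → . * -], [T → . id] }  — shift
  I14: { [T → ( ( D .] }  — reduce
  I15: { [D → T . L (], [D → T . T F], [L → . T], [T → . ( ( D], [T → . * -], [T → . id] }  — shift
  I16: { [D → id . T], [T → . ( ( D], [T → . * -], [T → . id], [T → id .] }  — shift, reduce
  I17: { [D → id T .] }  — reduce
  I18: { [D → T L . (] }  — shift
  I19: { [D → T T . F], [F → . L - id], [F → . id - T], [L → . T], [L → T .], [T → . ( ( D], [T → . * -], [T → . id] }  — shift, reduce
  I20: { [D → T T F .] }  — reduce
  I21: { [D → T L ( .] }  — reduce

Conflict in state I6:
  Shift-reduce conflict between [T → id .] and [F → id . - T]
So the grammar is NOT LR(0).

Answer: No. Shift-reduce conflict between [T → id .] and [F → id . - T]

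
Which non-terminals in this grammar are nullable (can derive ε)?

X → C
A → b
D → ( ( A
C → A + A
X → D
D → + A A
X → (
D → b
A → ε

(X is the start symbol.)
ε-productions: A → ε
So A is immediately nullable.
No further non-terminal can be added: every production for the remaining non-terminals contains a terminal or a non-nullable non-terminal.
Nullable = { 'A' }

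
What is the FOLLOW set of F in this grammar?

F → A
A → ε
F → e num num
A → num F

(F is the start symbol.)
{ $ }

To compute FOLLOW(F), find every occurrence of F on a right-hand side N → α F β: add FIRST(β) \ {ε}, and if β is empty or nullable also add FOLLOW(N). Iterate to a fixed point.

F is the start symbol, so $ ∈ FOLLOW(F).
In A → num F: F is at the end, add FOLLOW(A)

The FOLLOW sets referred to above (computed the same way, to a fixed point):
  FOLLOW(A) = { $ }

Taking the union: FOLLOW(F) = { $ }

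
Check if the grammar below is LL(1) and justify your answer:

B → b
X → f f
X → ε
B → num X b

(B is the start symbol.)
Relevant sets:
  FOLLOW(X) = { 'b' }

For B:
  PREDICT(B → b) = { 'b' }
  PREDICT(B → num X b) = { 'num' }
For X:
  PREDICT(X → f f) = { 'f' }
  PREDICT(X → ε) = { 'b' }

All predict sets are disjoint. The grammar IS LL(1).

Answer: Yes, the grammar is LL(1).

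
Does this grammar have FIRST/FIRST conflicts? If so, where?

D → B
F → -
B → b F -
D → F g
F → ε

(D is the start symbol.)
No FIRST/FIRST conflicts.

A FIRST/FIRST conflict occurs when two productions N → α and N → β for the same non-terminal have FIRST(α) ∩ FIRST(β) ≠ ∅ (with ε ∈ FIRST of a nullable right-hand side, so two nullable alternatives also conflict).

FIRST sets of the non-terminals at (or reachable through a nullable prefix from) the front of some alternative:
  FIRST(B) = { 'b' }
  FIRST(F) = { '-', ε }

Productions for D:
  D → B: FIRST = { 'b' }
  D → F g: FIRST = { '-', 'g' }
Productions for F:
  F → -: FIRST = { '-' }
  F → ε: FIRST = { ε }
B has only one production, so no FIRST/FIRST conflict is possible there.

All alternatives of each non-terminal have pairwise disjoint FIRST sets.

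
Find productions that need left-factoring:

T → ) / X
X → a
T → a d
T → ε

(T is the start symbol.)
Left-factoring is needed when two productions for the same non-terminal
share a common prefix on the right-hand side.

Productions for T:
  T → ) / X
  T → a d
  T → ε

No common prefixes found.

Answer: No, left-factoring is not needed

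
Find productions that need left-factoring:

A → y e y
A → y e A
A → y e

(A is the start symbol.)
Left-factoring is needed when two productions for the same non-terminal
share a common prefix on the right-hand side.

Productions for A:
  A → y e y
  A → y e A
  A → y e

Found common prefix 'y e' in productions for A

Answer: Yes, A has productions with common prefix 'y e'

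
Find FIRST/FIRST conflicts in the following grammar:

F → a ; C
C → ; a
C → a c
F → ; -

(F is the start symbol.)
A FIRST/FIRST conflict occurs when two productions N → α and N → β for the same non-terminal have FIRST(α) ∩ FIRST(β) ≠ ∅ (with ε ∈ FIRST of a nullable right-hand side, so two nullable alternatives also conflict).

Productions for F:
  F → a ; C: FIRST = { 'a' }
  F → ; -: FIRST = { ';' }
Productions for C:
  C → ; a: FIRST = { ';' }
  C → a c: FIRST = { 'a' }

All alternatives of each non-terminal have pairwise disjoint FIRST sets.

Answer: No FIRST/FIRST conflicts.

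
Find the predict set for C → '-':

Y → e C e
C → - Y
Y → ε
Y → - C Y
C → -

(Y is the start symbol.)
PREDICT(C → '-') = (FIRST(RHS) \ {ε}) ∪ (FOLLOW(C) if ε ∈ FIRST(RHS), i.e. RHS ⇒* ε)
FIRST('-') = { '-' }
ε ∉ FIRST('-'), so FOLLOW(C) is not added.
PREDICT(C → '-') = { '-' }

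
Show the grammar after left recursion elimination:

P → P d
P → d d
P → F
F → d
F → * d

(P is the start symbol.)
P is directly left-recursive. The standard transformation for
  A → A α₁ | ... | A α_m | β₁ | ... | β_n
is
  A  → β₁ A' | ... | β_n A'
  A' → α₁ A' | ... | α_m A' | ε

P → d d becomes P → d d P'
P → F becomes P → F P'
P → P d becomes P' → d P'
Add P' → ε

Productions for other non-terminals are unchanged:
  F → d
  F → * d

Resulting grammar:
P → d d P'
P → F P'
P' → d P'
P' → ε
F → d
F → * d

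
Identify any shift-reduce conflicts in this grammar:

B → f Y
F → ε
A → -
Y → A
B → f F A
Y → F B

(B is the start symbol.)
Yes — I2: [F → .] vs [A → . -]

Augment with B' → B and build the canonical LR(0) collection (I0 = CLOSURE({[B' → . B]}), then GOTO on every symbol after a dot until no new states appear). It has 9 states:
  I0: { [B → . f F A], [B → . f Y], [B' → . B] }  — shift
  I1: { [B' → B .] }  — accept
  I2: { [A → . -], [B → f . F A], [B → f . Y], [F → .], [Y → . A], [Y → . F B] }  — shift, reduce
  I3: { [A → - .] }  — reduce
  I4: { [Y → A .] }  — reduce
  I5: { [A → . -], [B → . f F A], [B → . f Y], [B → f F . A], [Y → F . B] }  — shift
  I6: { [B → f Y .] }  — reduce
  I7: { [B → f F A .] }  — reduce
  I8: { [Y → F B .] }  — reduce

I2 contains reduce item [F → .] and shift item [A → . -] — shift-reduce conflict.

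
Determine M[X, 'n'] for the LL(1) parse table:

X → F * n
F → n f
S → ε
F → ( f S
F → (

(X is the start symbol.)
To find M[X, 'n'], we find productions for X where 'n' is in the predict set (PREDICT(N → α) = (FIRST(α) \ {ε}) ∪ (FOLLOW(N) if α ⇒* ε)).

Relevant sets:
  FIRST(F) = { '(', 'n' }

X → F * n: PREDICT = { '(', 'n' }
  'n' is in predict set, so this production goes in M[X, 'n']

M[X, 'n'] = X → F * n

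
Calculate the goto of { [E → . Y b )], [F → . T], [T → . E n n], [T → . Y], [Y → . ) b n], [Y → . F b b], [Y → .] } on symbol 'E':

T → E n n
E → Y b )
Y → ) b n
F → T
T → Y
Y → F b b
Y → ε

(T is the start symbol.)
GOTO(I, 'E') = CLOSURE({ [A → αX.β] : [A → α.Xβ] ∈ I, X = 'E' })

Items with dot before 'E', with the dot advanced:
  [T → . E n n] → [T → E . n n]
Closure adds nothing (no advanced item has the dot before a non-terminal).

GOTO = { [T → E . n n] }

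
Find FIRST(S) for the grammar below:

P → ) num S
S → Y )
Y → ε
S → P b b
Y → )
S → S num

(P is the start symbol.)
To compute FIRST(S), examine every production with S on the left-hand side, reading each right-hand side left to right until a non-nullable symbol is reached.

FIRST sets of the other non-terminals involved (by the same procedure, iterated to a fixed point):
  FIRST(Y) = { ')', ε }
  FIRST(P) = { ')' }

From S → Y ):
  - Y is a non-terminal: add FIRST(Y) \ {ε} = { ')' }
    Y is nullable, so continue to the next symbol
  - ')' is a terminal: add ')' and stop
From S → P b b:
  - P is a non-terminal: add FIRST(P) \ {ε} = { ')' }
    P is not nullable, so stop
From S → S num:
  - S is the symbol being defined: contributes nothing new
    S is not nullable, so stop

Collecting: FIRST(S) = { ')' }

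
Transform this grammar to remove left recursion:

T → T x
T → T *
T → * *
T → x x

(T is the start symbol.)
T → * * T'
T → x x T'
T' → x T'
T' → * T'
T' → ε

T is directly left-recursive. The standard transformation for
  A → A α₁ | ... | A α_m | β₁ | ... | β_n
is
  A  → β₁ A' | ... | β_n A'
  A' → α₁ A' | ... | α_m A' | ε

T → * * becomes T → * * T'
T → x x becomes T → x x T'
T → T x becomes T' → x T'
T → T * becomes T' → * T'
Add T' → ε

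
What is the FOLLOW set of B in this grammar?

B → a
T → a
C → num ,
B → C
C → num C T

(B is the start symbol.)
B is the start symbol, so $ ∈ FOLLOW(B).
B does not occur on any right-hand side.

Taking the union: FOLLOW(B) = { $ }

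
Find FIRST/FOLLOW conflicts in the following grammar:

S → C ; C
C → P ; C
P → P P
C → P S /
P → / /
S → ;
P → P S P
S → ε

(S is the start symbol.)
Nullable non-terminals: S.
FIRST sets used below: FIRST(C) = { '/' }

S: nullable alternative(s) S → ε; FOLLOW(S) = { $, '/' }
  S → C ; C: FIRST \ {ε} = { '/' } — overlaps FOLLOW(S) on { '/' }: CONFLICT
  S → ;: FIRST \ {ε} = { ';' } — disjoint from FOLLOW(S)
  S → ε: FIRST \ {ε} = { } — this is the only nullable alternative, skip

C, P have no nullable alternative, so no FIRST/FOLLOW check is needed there.

So the grammar has 1 FIRST/FOLLOW conflict (marked CONFLICT above).

Answer: Yes. S → C ';' C with FOLLOW(S) on { '/' }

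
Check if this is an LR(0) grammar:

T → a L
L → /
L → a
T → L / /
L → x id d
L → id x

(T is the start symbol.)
No. Shift-reduce conflict between [L → a .] and [L → . /]

A grammar is LR(0) if no state in the canonical LR(0) collection has:
  - both a shift item (dot before a terminal) and a complete item (shift-reduce conflict), or
  - two or more complete items (reduce-reduce conflict; the accept item [T' → T .] counts as a complete item here).

Augment with T' → T and build the canonical LR(0) collection (I0 = CLOSURE({[T' → . T]}), then GOTO on every symbol after a dot until no new states appear). It has 14 states:
  I0: { [L → . /], [L → . a], [L → . id x], [L → . x id d], [T → . L / /], [T → . a L], [T' → . T] }  — shift
  I1: { [L → / .] }  — reduce
  I2: { [T → L . / /] }  — shift
  I3: { [T' → T .] }  — accept
  I4: { [L → . /], [L → . a], [L → . id x], [L → . x id d], [L → a .], [T → a . L] }  — shift, reduce
  I5: { [L → id . x] }  — shift
  I6: { [L → x . id d] }  — shift
  I7: { [L → x id . d] }  — shift
  I8: { [L → x id d .] }  — reduce
  I9: { [L → id x .] }  — reduce
  I10: { [T → a L .] }  — reduce
  I11: { [L → a .] }  — reduce
  I12: { [T → L / . /] }  — shift
  I13: { [T → L / / .] }  — reduce

Conflict in state I4:
  Shift-reduce conflict between [L → a .] and [L → . /]
So the grammar is NOT LR(0).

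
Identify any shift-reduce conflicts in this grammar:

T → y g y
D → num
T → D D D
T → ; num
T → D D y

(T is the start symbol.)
Augment with T' → T and build the canonical LR(0) collection (I0 = CLOSURE({[T' → . T]}), then GOTO on every symbol after a dot until no new states appear). It has 12 states:
  I0: { [D → . num], [T → . ; num], [T → . D D D], [T → . D D y], [T → . y g y], [T' → . T] }  — shift
  I1: { [T → ; . num] }  — shift
  I2: { [D → . num], [T → D . D D], [T → D . D y] }  — shift
  I3: { [T' → T .] }  — accept
  I4: { [D → num .] }  — reduce
  I5: { [T → y . g y] }  — shift
  I6: { [T → y g . y] }  — shift
  I7: { [T → y g y .] }  — reduce
  I8: { [D → . num], [T → D D . D], [T → D D . y] }  — shift
  I9: { [T → D D D .] }  — reduce
  I10: { [T → D D y .] }  — reduce
  I11: { [T → ; num .] }  — reduce

No state contains both a complete item and a shift item.

Answer: No shift-reduce conflicts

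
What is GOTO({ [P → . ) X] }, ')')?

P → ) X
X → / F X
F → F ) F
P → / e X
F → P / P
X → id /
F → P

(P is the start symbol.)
{ [P → ) . X], [X → . / F X], [X → . id /] }

GOTO(I, ')') = CLOSURE({ [A → αX.β] : [A → α.Xβ] ∈ I, X = ')' })

Items with dot before ')', with the dot advanced:
  [P → . ) X] → [P → ) . X]
Closure of the advanced items:
  [P → ) . X] has the dot before X: add [X → . / F X], [X → . id /]

GOTO = { [P → ) . X], [X → . / F X], [X → . id /] }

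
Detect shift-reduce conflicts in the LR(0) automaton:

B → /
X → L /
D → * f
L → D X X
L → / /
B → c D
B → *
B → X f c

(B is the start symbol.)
A shift-reduce conflict occurs when an LR(0) state has both:
  - a complete (reduce) item [A → α .] (dot at the end), and
  - a shift item [B → β . c γ] (dot before a terminal).

Augment with B' → B and build the canonical LR(0) collection (I0 = CLOSURE({[B' → . B]}), then GOTO on every symbol after a dot until no new states appear). It has 18 states:
  I0: { [B → . *], [B → . /], [B → . X f c], [B → . c D], [B' → . B], [D → . * f], [L → . / /], [L → . D X X], [X → . L /] }  — shift
  I1: { [B → * .], [D → * . f] }  — shift, reduce
  I2: { [B → / .], [L → / . /] }  — shift, reduce
  I3: { [B' → B .] }  — accept
  I4: { [D → . * f], [L → . / /], [L → . D X X], [L → D . X X], [X → . L /] }  — shift
  I5: { [X → L . /] }  — shift
  I6: { [B → X . f c] }  — shift
  I7: { [B → c . D], [D → . * f] }  — shift
  I8: { [D → * . f] }  — shift
  I9: { [B → c D .] }  — reduce
  I10: { [D → * f .] }  — reduce
  I11: { [B → X f . c] }  — shift
  I12: { [B → X f c .] }  — reduce
  I13: { [X → L / .] }  — reduce
  I14: { [L → / . /] }  — shift
  I15: { [D → . * f], [L → . / /], [L → . D X X], [L → D X . X], [X → . L /] }  — shift
  I16: { [L → D X X .] }  — reduce
  I17: { [L → / / .] }  — reduce

I1 contains reduce item [B → * .] and shift item [D → * . f] — shift-reduce conflict.
I2 contains reduce item [B → / .] and shift item [L → / . /] — shift-reduce conflict.

Answer: Yes — I1: [B → * .] vs [D → * . f]; I2: [B → / .] vs [L → / . /]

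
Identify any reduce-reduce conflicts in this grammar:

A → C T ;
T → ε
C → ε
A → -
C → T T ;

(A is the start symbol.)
Yes — I0: [C → .] vs [T → .]

A reduce-reduce conflict occurs when an LR(0) state has two complete items [A → α .] and [B → β .] — both call for a reduction, and with no lookahead the parser cannot choose between them.

Augment with A' → A and build the canonical LR(0) collection (I0 = CLOSURE({[A' → . A]}), then GOTO on every symbol after a dot until no new states appear). It has 9 states:
  I0: { [A → . -], [A → . C T ;], [A' → . A], [C → . T T ;], [C → .], [T → .] }  — shift, 2 reduces
  I1: { [A → - .] }  — reduce
  I2: { [A' → A .] }  — accept
  I3: { [A → C . T ;], [T → .] }  — reduce
  I4: { [C → T . T ;], [T → .] }  — reduce
  I5: { [C → T T . ;] }  — shift
  I6: { [C → T T ; .] }  — reduce
  I7: { [A → C T . ;] }  — shift
  I8: { [A → C T ; .] }  — reduce

I0 contains complete items [C → .], [T → .] — reduce-reduce conflict.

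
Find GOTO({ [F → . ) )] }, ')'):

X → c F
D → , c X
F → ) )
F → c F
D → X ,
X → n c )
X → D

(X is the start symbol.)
{ [F → ) . )] }

GOTO(I, ')') = CLOSURE({ [A → αX.β] : [A → α.Xβ] ∈ I, X = ')' })

Items with dot before ')', with the dot advanced:
  [F → . ) )] → [F → ) . )]
Closure adds nothing (no advanced item has the dot before a non-terminal).

GOTO = { [F → ) . )] }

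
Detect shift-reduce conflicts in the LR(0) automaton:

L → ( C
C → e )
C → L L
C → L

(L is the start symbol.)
Yes — I4: [C → L .] vs [L → . ( C]

A shift-reduce conflict occurs when an LR(0) state has both:
  - a complete (reduce) item [A → α .] (dot at the end), and
  - a shift item [B → β . c γ] (dot before a terminal).

Augment with L' → L and build the canonical LR(0) collection (I0 = CLOSURE({[L' → . L]}), then GOTO on every symbol after a dot until no new states appear). It has 8 states:
  I0: { [L → . ( C], [L' → . L] }  — shift
  I1: { [C → . L L], [C → . L], [C → . e )], [L → ( . C], [L → . ( C] }  — shift
  I2: { [L' → L .] }  — accept
  I3: { [L → ( C .] }  — reduce
  I4: { [C → L . L], [C → L .], [L → . ( C] }  — shift, reduce
  I5: { [C → e . )] }  — shift
  I6: { [C → e ) .] }  — reduce
  I7: { [C → L L .] }  — reduce

I4 contains reduce item [C → L .] and shift item [L → . ( C] — shift-reduce conflict.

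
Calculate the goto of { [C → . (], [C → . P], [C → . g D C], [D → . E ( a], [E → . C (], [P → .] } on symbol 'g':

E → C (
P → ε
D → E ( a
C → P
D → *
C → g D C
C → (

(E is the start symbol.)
GOTO(I, 'g') = CLOSURE({ [A → αX.β] : [A → α.Xβ] ∈ I, X = 'g' })

Items with dot before 'g', with the dot advanced:
  [C → . g D C] → [C → g . D C]
Closure of the advanced items:
  [C → g . D C] has the dot before D: add [D → . E ( a], [D → . *]
  [D → . E ( a] has the dot before E: add [E → . C (]
  [E → . C (] has the dot before C: add [C → . P], [C → . g D C], [C → . (]
  [C → . P] has the dot before P: add [P → .]

GOTO = { [C → . (], [C → . P], [C → . g D C], [C → g . D C], [D → . *], [D → . E ( a], [E → . C (], [P → .] }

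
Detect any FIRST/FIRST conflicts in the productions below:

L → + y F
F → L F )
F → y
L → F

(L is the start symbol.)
Yes. L → '+' y F / L → F on { '+' }; F → L F ')' / F → y on { 'y' }

A FIRST/FIRST conflict occurs when two productions N → α and N → β for the same non-terminal have FIRST(α) ∩ FIRST(β) ≠ ∅ (with ε ∈ FIRST of a nullable right-hand side, so two nullable alternatives also conflict).

FIRST sets of the non-terminals at (or reachable through a nullable prefix from) the front of some alternative:
  FIRST(F) = { '+', 'y' }
  FIRST(L) = { '+', 'y' }

Productions for L:
  L → + y F: FIRST = { '+' }
  L → F: FIRST = { '+', 'y' }
Productions for F:
  F → L F ): FIRST = { '+', 'y' }
  F → y: FIRST = { 'y' }

Conflict for L: L → + y F and L → F
  Overlap: { '+' }
Conflict for F: F → L F ) and F → y
  Overlap: { 'y' }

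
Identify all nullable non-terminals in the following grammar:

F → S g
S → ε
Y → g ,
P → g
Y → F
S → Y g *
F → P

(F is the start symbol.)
A non-terminal is nullable if it can derive ε (the empty string): either it has an ε-production, or it has a production whose right-hand side consists entirely of nullable non-terminals.

ε-productions: S → ε
So S is immediately nullable.
No further non-terminal can be added: every production for the remaining non-terminals contains a terminal or a non-nullable non-terminal.
Nullable = { 'S' }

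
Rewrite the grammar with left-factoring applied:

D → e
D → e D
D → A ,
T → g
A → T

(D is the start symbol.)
Left-factoring transforms A → αβ₁ | αβ₂ into A → αA' and A' → β₁ | β₂
(α is the longest common prefix among the alternatives). Repeat until
no nonterminal has two alternatives with a common prefix.

Round 1: D has alternatives sharing prefix 'e'. Introduce D': D → e D'
  Add: D' → ε
  Add: D' → D

No remaining common prefixes — done.

Resulting grammar:
D → e D'
D' → ε
D' → D
D → A ,
T → g
A → T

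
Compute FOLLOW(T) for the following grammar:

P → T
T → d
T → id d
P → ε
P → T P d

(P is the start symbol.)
To compute FOLLOW(T), find every occurrence of T on a right-hand side N → α T β: add FIRST(β) \ {ε}, and if β is empty or nullable also add FOLLOW(N). Iterate to a fixed point.

In P → T: T is at the end, add FOLLOW(P)
In P → T P d: T is followed by P d, add FIRST(P d) \ {ε} = { 'd', 'id' }

The FOLLOW sets referred to above (computed the same way, to a fixed point):
  FOLLOW(P) = { $, 'd' }

Taking the union: FOLLOW(T) = { $, 'd', 'id' }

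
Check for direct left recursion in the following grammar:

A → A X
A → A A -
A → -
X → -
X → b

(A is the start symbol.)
Yes, A is left-recursive

A → A X: LEFT RECURSIVE (starts with A)
A → A A -: LEFT RECURSIVE (starts with A)
A → -: starts with '-'
X → -: starts with '-'
X → b: starts with b

The grammar has direct left recursion on: A.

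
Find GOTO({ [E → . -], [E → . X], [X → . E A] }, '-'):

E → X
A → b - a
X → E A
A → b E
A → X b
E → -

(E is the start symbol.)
GOTO(I, '-') = CLOSURE({ [A → αX.β] : [A → α.Xβ] ∈ I, X = '-' })

Items with dot before '-', with the dot advanced:
  [E → . -] → [E → - .]
Closure adds nothing (no advanced item has the dot before a non-terminal).

GOTO = { [E → - .] }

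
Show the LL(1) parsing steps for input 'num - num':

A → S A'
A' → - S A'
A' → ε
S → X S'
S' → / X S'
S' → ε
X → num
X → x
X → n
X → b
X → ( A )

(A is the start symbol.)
LL(1) parsing maintains a stack (initially the start symbol over $) and the input. At each step: if the stack top is a terminal, match it against the current input token; if it is a non-terminal N, replace it with the RHS of M[N, lookahead] (the unique production whose predict set contains the lookahead).

Stack is shown with the top on the left.

Stack        Input        Action
--------------------------------
A $          num - num $  output A → S A'
S A' $       num - num $  output S → X S'
X S' A' $    num - num $  output X → num
num S' A' $  num - num $  match 'num'
S' A' $      - num $      output S' → ε
A' $         - num $      output A' → - S A'
- S A' $     - num $      match '-'
S A' $       num $        output S → X S'
X S' A' $    num $        output X → num
num S' A' $  num $        match 'num'
S' A' $      $            output S' → ε
A' $         $            output A' → ε
$            $            accept

The string is accepted.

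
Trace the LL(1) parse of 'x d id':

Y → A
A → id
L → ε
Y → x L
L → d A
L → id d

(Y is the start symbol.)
LL(1) parsing maintains a stack (initially the start symbol over $) and the input. At each step: if the stack top is a terminal, match it against the current input token; if it is a non-terminal N, replace it with the RHS of M[N, lookahead] (the unique production whose predict set contains the lookahead).

Stack is shown with the top on the left.

Stack  Input     Action
-----------------------
Y $    x d id $  output Y → x L
x L $  x d id $  match 'x'
L $    d id $    output L → d A
d A $  d id $    match 'd'
A $    id $      output A → id
id $   id $      match 'id'
$      $         accept

The string is accepted.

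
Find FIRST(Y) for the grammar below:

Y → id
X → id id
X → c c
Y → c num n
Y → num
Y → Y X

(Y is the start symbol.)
To compute FIRST(Y), examine every production with Y on the left-hand side, reading each right-hand side left to right until a non-nullable symbol is reached.

From Y → id:
  - id is a terminal: add 'id' and stop
From Y → c num n:
  - c is a terminal: add 'c' and stop
From Y → num:
  - num is a terminal: add 'num' and stop
From Y → Y X:
  - Y is the symbol being defined: contributes nothing new
    Y is not nullable, so stop

Collecting: FIRST(Y) = { 'c', 'id', 'num' }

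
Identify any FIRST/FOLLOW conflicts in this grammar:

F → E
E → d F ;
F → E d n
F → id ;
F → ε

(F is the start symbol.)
No FIRST/FOLLOW conflicts.

A FIRST/FOLLOW conflict occurs when a non-terminal N has a nullable alternative N → β (β ⇒* ε) and another alternative N → α with FIRST(α) ∩ FOLLOW(N) ≠ ∅: on such a lookahead the parser cannot decide between expanding α and letting N vanish via β.

Nullable non-terminals: F.
FIRST sets used below: FIRST(E) = { 'd' }

F: nullable alternative(s) F → ε; FOLLOW(F) = { $, ';' }
  F → E: FIRST \ {ε} = { 'd' } — disjoint from FOLLOW(F)
  F → E d n: FIRST \ {ε} = { 'd' } — disjoint from FOLLOW(F)
  F → id ;: FIRST \ {ε} = { 'id' } — disjoint from FOLLOW(F)
  F → ε: FIRST \ {ε} = { } — this is the only nullable alternative, skip

E has no nullable alternative, so no FIRST/FOLLOW check is needed there.

No FIRST/FOLLOW conflicts found.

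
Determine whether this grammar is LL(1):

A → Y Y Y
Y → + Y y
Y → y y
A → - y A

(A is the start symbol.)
A grammar is LL(1) if for each non-terminal N with multiple productions, the predict sets of those productions are pairwise disjoint, where PREDICT(N → α) = (FIRST(α) \ {ε}) ∪ (FOLLOW(N) if α ⇒* ε).

Relevant sets:
  FIRST(Y) = { '+', 'y' }

For A:
  PREDICT(A → Y Y Y) = { '+', 'y' }
  PREDICT(A → '-' y A) = { '-' }
For Y:
  PREDICT(Y → '+' Y y) = { '+' }
  PREDICT(Y → y y) = { 'y' }

All predict sets are disjoint. The grammar IS LL(1).

Answer: Yes, the grammar is LL(1).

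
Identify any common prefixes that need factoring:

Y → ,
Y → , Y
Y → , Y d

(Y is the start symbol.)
Left-factoring is needed when two productions for the same non-terminal
share a common prefix on the right-hand side.

Productions for Y:
  Y → ,
  Y → , Y
  Y → , Y d

Found common prefix ',' in productions for Y

Answer: Yes, Y has productions with common prefix ','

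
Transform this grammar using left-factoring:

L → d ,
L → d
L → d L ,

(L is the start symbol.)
L → d L'
L' → ,
L' → ε
L' → L ,

Left-factoring transforms A → αβ₁ | αβ₂ into A → αA' and A' → β₁ | β₂
(α is the longest common prefix among the alternatives). Repeat until
no nonterminal has two alternatives with a common prefix.

Round 1: L has alternatives sharing prefix 'd'. Introduce L': L → d L'
  Add: L' → ,
  Add: L' → ε
  Add: L' → L ,

No remaining common prefixes — done.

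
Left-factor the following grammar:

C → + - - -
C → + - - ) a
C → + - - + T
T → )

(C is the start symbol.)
C → + - - C'
C' → -
C' → ) a
C' → + T
T → )

Left-factoring transforms A → αβ₁ | αβ₂ into A → αA' and A' → β₁ | β₂
(α is the longest common prefix among the alternatives). Repeat until
no nonterminal has two alternatives with a common prefix.

Round 1: C has alternatives sharing prefix '+ - -'. Introduce C': C → + - - C'
  Add: C' → -
  Add: C' → ) a
  Add: C' → + T

No remaining common prefixes — done.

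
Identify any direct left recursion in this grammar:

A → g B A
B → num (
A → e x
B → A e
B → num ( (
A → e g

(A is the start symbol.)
A → g B A: starts with g
B → num (: starts with num
A → e x: starts with e
B → A e: starts with A
B → num ( (: starts with num
A → e g: starts with e

No direct left recursion found.

Answer: No direct left recursion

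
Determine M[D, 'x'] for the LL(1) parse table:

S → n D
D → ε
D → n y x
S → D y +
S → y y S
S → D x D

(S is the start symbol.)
To find M[D, 'x'], we find productions for D where 'x' is in the predict set (PREDICT(N → α) = (FIRST(α) \ {ε}) ∪ (FOLLOW(N) if α ⇒* ε)).

Relevant sets:
  FOLLOW(D) = { $, 'x', 'y' }

D → ε: PREDICT = { $, 'x', 'y' }
  'x' is in predict set, so this production goes in M[D, 'x']
D → n y x: PREDICT = { 'n' }

M[D, 'x'] = D → ε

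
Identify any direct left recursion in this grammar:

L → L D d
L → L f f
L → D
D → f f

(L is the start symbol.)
L → L D d: LEFT RECURSIVE (starts with L)
L → L f f: LEFT RECURSIVE (starts with L)
L → D: starts with D
D → f f: starts with f

The grammar has direct left recursion on: L.

Answer: Yes, L is left-recursive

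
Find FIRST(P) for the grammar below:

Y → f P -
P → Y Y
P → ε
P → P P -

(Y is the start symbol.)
{ '-', 'f', ε }

FIRST sets of the other non-terminals involved (by the same procedure, iterated to a fixed point):
  FIRST(Y) = { 'f' }

From P → Y Y:
  - Y is a non-terminal: add FIRST(Y) \ {ε} = { 'f' }
    Y is not nullable, so stop
From P → ε:
  - ε-production, so ε ∈ FIRST(P)
From P → P P -:
  - P is the symbol being defined: contributes nothing new
    P is nullable, so continue to the next symbol
  - P is the symbol being defined: contributes nothing new
    P is nullable, so continue to the next symbol
  - '-' is a terminal: add '-' and stop

Collecting: FIRST(P) = { '-', 'f', ε }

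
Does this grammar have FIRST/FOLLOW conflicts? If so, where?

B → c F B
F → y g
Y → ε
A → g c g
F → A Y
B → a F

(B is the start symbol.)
Nullable non-terminals: Y.
Y has a nullable alternative but only one production, so nothing to check.

A, B, F have no nullable alternative, so no FIRST/FOLLOW check is needed there.

No FIRST/FOLLOW conflicts found.

Answer: No FIRST/FOLLOW conflicts.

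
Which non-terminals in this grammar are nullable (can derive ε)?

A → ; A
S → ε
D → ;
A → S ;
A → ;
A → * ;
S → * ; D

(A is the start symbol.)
A non-terminal is nullable if it can derive ε (the empty string): either it has an ε-production, or it has a production whose right-hand side consists entirely of nullable non-terminals.

ε-productions: S → ε
So S is immediately nullable.
No further non-terminal can be added: every production for the remaining non-terminals contains a terminal or a non-nullable non-terminal.
Nullable = { 'S' }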